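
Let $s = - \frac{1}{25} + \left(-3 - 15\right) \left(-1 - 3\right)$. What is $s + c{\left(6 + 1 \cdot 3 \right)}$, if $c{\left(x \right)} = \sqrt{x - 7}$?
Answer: $\frac{1799}{25} + \sqrt{2} \approx 73.374$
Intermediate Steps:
$c{\left(x \right)} = \sqrt{-7 + x}$
$s = \frac{1799}{25}$ ($s = \left(-1\right) \frac{1}{25} - 18 \left(-1 - 3\right) = - \frac{1}{25} - -72 = - \frac{1}{25} + 72 = \frac{1799}{25} \approx 71.96$)
$s + c{\left(6 + 1 \cdot 3 \right)} = \frac{1799}{25} + \sqrt{-7 + \left(6 + 1 \cdot 3\right)} = \frac{1799}{25} + \sqrt{-7 + \left(6 + 3\right)} = \frac{1799}{25} + \sqrt{-7 + 9} = \frac{1799}{25} + \sqrt{2}$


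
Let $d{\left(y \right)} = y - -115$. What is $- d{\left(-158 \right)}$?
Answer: $43$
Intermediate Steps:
$d{\left(y \right)} = 115 + y$ ($d{\left(y \right)} = y + 115 = 115 + y$)
$- d{\left(-158 \right)} = - (115 - 158) = \left(-1\right) \left(-43\right) = 43$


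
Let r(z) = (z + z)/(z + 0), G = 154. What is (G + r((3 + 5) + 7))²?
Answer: 24336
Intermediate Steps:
r(z) = 2 (r(z) = (2*z)/z = 2)
(G + r((3 + 5) + 7))² = (154 + 2)² = 156² = 24336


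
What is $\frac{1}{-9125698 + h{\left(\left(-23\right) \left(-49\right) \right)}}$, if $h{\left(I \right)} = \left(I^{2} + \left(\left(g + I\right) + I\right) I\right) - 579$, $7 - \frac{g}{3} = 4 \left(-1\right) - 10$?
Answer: $- \frac{1}{5244889} \approx -1.9066 \cdot 10^{-7}$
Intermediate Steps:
$g = 63$ ($g = 21 - 3 \left(4 \left(-1\right) - 10\right) = 21 - 3 \left(-4 - 10\right) = 21 - -42 = 21 + 42 = 63$)
$h{\left(I \right)} = -579 + I^{2} + I \left(63 + 2 I\right)$ ($h{\left(I \right)} = \left(I^{2} + \left(\left(63 + I\right) + I\right) I\right) - 579 = \left(I^{2} + \left(63 + 2 I\right) I\right) - 579 = \left(I^{2} + I \left(63 + 2 I\right)\right) - 579 = -579 + I^{2} + I \left(63 + 2 I\right)$)
$\frac{1}{-9125698 + h{\left(\left(-23\right) \left(-49\right) \right)}} = \frac{1}{-9125698 + \left(-579 + 3 \left(\left(-23\right) \left(-49\right)\right)^{2} + 63 \left(\left(-23\right) \left(-49\right)\right)\right)} = \frac{1}{-9125698 + \left(-579 + 3 \cdot 1127^{2} + 63 \cdot 1127\right)} = \frac{1}{-9125698 + \left(-579 + 3 \cdot 1270129 + 71001\right)} = \frac{1}{-9125698 + \left(-579 + 3810387 + 71001\right)} = \frac{1}{-9125698 + 3880809} = \frac{1}{-5244889} = - \frac{1}{5244889}$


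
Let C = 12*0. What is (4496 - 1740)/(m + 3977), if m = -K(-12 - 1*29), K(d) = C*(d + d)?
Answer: 2756/3977 ≈ 0.69298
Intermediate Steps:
C = 0
K(d) = 0 (K(d) = 0*(d + d) = 0*(2*d) = 0)
m = 0 (m = -1*0 = 0)
(4496 - 1740)/(m + 3977) = (4496 - 1740)/(0 + 3977) = 2756/3977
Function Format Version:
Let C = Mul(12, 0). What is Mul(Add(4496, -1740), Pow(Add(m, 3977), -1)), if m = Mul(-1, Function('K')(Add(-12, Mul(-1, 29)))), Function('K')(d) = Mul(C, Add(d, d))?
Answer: Rational(2756, 3977) ≈ 0.69298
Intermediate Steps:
C = 0
Function('K')(d) = 0 (Function('K')(d) = Mul(0, Add(d, d)) = Mul(0, Mul(2, d)) = 0)
m = 0 (m = Mul(-1, 0) = 0)
Mul(Add(4496, -1740), Pow(Add(m, 3977), -1)) = Mul(Add(4496, -1740), Pow(Add(0, 3977), -1)) = Mul(2756, Pow(3977, -1)) = Mul(2756, Rational(1, 3977)) = Rational(2756, 3977)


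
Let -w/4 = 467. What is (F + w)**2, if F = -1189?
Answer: 9345249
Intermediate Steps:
w = -1868 (w = -4*467 = -1868)
(F + w)**2 = (-1189 - 1868)**2 = (-3057)**2 = 9345249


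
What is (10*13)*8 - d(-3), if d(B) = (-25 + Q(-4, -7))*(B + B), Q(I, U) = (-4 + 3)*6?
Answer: 854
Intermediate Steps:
Q(I, U) = -6 (Q(I, U) = -1*6 = -6)
d(B) = -62*B (d(B) = (-25 - 6)*(B + B) = -62*B)
(10*13)*8 - d(-3) = (10*13)*8 - (-62)*(-3) = 130*8 - 1*186 = 1040 - 186 = 854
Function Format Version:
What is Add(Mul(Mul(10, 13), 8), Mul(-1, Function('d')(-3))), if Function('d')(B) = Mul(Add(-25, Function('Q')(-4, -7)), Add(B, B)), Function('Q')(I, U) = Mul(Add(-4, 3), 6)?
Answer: 854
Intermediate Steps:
Function('Q')(I, U) = -6 (Function('Q')(I, U) = Mul(-1, 6) = -6)
Function('d')(B) = Mul(-62, B) (Function('d')(B) = Mul(Add(-25, -6), Add(B, B)) = Mul(-31, Mul(2, B)) = Mul(-62, B))
Add(Mul(Mul(10, 13), 8), Mul(-1, Function('d')(-3))) = Add(Mul(Mul(10, 13), 8), Mul(-1, Mul(-62, -3))) = Add(Mul(130, 8), Mul(-1, 186)) = Add(1040, -186) = 854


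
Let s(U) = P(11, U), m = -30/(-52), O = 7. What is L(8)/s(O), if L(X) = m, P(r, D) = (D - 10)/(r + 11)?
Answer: -55/13 ≈ -4.2308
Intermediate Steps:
P(r, D) = (-10 + D)/(11 + r)
m = 15/26 (m = -30*(-1/52) = 15/26 ≈ 0.57692)
L(X) = 15/26
s(U) = -5/11 + U/22 (s(U) = (-10 + U)/(11 + 11) = (-10 + U)/22 = -5/11 + U/22)
L(8)/s(O) = 15/(26*(-5/11 + (1/22)*7)) = 15/(26*(-5/11 + 7/22)) = 15/(26*(-3/22)) = (15/26)*(-22/3) = -55/13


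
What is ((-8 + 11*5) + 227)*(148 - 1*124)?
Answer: 6576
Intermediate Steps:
((-8 + 11*5) + 227)*(148 - 1*124) = ((-8 + 55) + 227)*(148 - 124) = (47 + 227)*24 = 274*24 = 6576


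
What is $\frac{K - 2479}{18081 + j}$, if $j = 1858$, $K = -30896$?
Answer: $- \frac{33375}{19939} \approx -1.6739$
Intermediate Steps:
$\frac{K - 2479}{18081 + j} = \frac{-30896 - 2479}{18081 + 1858} = - \frac{33375}{19939}$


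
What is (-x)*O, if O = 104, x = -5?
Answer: 520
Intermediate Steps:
(-x)*O = -1*(-5)*104 = 5*104 = 520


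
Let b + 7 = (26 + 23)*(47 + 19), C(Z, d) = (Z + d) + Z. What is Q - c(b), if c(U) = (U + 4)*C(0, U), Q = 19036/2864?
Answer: -7465324133/716 ≈ -1.0426e+7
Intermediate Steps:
C(Z, d) = d + 2*Z
Q = 4759/716 (Q = 19036*(1/2864) = 4759/716 ≈ 6.6466)
b = 3227 (b = -7 + (26 + 23)*(47 + 19) = -7 + 49*66 = -7 + 3234 = 3227)
c(U) = U*(4 + U) (c(U) = (U + 4)*(U + 2*0) = (4 + U)*(U + 0) = (4 + U)*U = U*(4 + U))
Q - c(b) = 4759/716 - 3227*(4 + 3227) = 4759/716 - 3227*3231 = 4759/716 - 1*10426437 = 4759/716 - 10426437 = -7465324133/716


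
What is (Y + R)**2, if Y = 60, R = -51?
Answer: 81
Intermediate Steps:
(Y + R)**2 = (60 - 51)**2 = 9**2 = 81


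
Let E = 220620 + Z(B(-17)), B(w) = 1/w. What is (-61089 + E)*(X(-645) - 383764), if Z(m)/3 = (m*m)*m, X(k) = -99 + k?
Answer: -301368065306400/4913 ≈ -6.1341e+10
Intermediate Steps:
Z(m) = 3*m³ (Z(m) = 3*((m*m)*m) = 3*(m²*m) = 3*m³)
E = 1083906057/4913 (E = 220620 + 3*(1/(-17))³ = 220620 + 3*(-1/17)³ = 220620 + 3*(-1/4913) = 220620 - 3/4913 = 1083906057/4913 ≈ 2.2062e+5)
(-61089 + E)*(X(-645) - 383764) = (-61089 + 1083906057/4913)*((-99 - 645) - 383764) = 783775800*(-744 - 383764)/4913 = (783775800/4913)*(-384508) = -301368065306400/4913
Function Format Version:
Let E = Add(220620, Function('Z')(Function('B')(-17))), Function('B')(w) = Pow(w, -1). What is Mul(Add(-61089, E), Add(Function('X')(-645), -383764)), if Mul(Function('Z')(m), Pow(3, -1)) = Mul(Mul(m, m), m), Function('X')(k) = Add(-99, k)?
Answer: Rational(-301368065306400, 4913) ≈ -6.1341e+10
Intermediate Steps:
Function('Z')(m) = Mul(3, Pow(m, 3)) (Function('Z')(m) = Mul(3, Mul(Mul(m, m), m)) = Mul(3, Mul(Pow(m, 2), m)) = Mul(3, Pow(m, 3)))
E = Rational(1083906057, 4913) (E = Add(220620, Mul(3, Pow(Pow(-17, -1), 3))) = Add(220620, Mul(3, Pow(Rational(-1, 17), 3))) = Add(220620, Mul(3, Rational(-1, 4913))) = Add(220620, Rational(-3, 4913)) = Rational(1083906057, 4913) ≈ 2.2062e+5)
Mul(Add(-61089, E), Add(Function('X')(-645), -383764)) = Mul(Add(-61089, Rational(1083906057, 4913)), Add(Add(-99, -645), -383764)) = Mul(Rational(783775800, 4913), Add(-744, -383764)) = Mul(Rational(783775800, 4913), -384508) = Rational(-301368065306400, 4913)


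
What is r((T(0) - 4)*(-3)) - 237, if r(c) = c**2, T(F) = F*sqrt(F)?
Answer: -93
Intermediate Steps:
T(F) = F**(3/2)
r((T(0) - 4)*(-3)) - 237 = ((0**(3/2) - 4)*(-3))**2 - 237 = ((0 - 4)*(-3))**2 - 237 = (-4*(-3))**2 - 237 = 12**2 - 237 = 144 - 237 = -93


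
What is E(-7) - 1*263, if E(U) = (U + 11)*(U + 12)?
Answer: -243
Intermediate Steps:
E(U) = (11 + U)*(12 + U)
E(-7) - 1*263 = (132 + (-7)² + 23*(-7)) - 1*263 = (132 + 49 - 161) - 263 = 20 - 263 = -243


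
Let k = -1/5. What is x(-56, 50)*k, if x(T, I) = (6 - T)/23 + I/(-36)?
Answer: -541/2070 ≈ -0.26135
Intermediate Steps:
k = -1/5 (k = -1*1/5 = -1/5 ≈ -0.20000)
x(T, I) = 6/23 - T/23 - I/36 (x(T, I) = (6 - T)*(1/23) + I*(-1/36) = (6/23 - T/23) - I/36 = 6/23 - T/23 - I/36)
x(-56, 50)*k = (6/23 - 1/23*(-56) - 1/36*50)*(-1/5) = (6/23 + 56/23 - 25/18)*(-1/5) = (541/414)*(-1/5) = -541/2070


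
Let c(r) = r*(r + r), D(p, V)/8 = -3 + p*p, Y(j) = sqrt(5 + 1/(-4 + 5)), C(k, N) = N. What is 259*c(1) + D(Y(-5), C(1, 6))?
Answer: 542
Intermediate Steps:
Y(j) = sqrt(6) (Y(j) = sqrt(5 + 1/1) = sqrt(5 + 1) = sqrt(6))
D(p, V) = -24 + 8*p**2 (D(p, V) = 8*(-3 + p*p) = 8*(-3 + p**2) = -24 + 8*p**2)
c(r) = 2*r**2 (c(r) = r*(2*r) = 2*r**2)
259*c(1) + D(Y(-5), C(1, 6)) = 259*(2*1**2) + (-24 + 8*(sqrt(6))**2) = 259*(2*1) + (-24 + 8*6) = 259*2 + (-24 + 48) = 518 + 24 = 542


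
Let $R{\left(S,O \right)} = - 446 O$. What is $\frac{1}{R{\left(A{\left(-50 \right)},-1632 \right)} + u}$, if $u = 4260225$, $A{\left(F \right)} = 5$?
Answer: $\frac{1}{4988097} \approx 2.0048 \cdot 10^{-7}$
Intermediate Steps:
$\frac{1}{R{\left(A{\left(-50 \right)},-1632 \right)} + u} = \frac{1}{\left(-446\right) \left(-1632\right) + 4260225} = \frac{1}{727872 + 4260225} = \frac{1}{4988097}$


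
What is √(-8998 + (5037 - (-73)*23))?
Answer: I*√2282 ≈ 47.77*I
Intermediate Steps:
√(-8998 + (5037 - (-73)*23)) = √(-8998 + (5037 - 1*(-1679))) = √(-8998 + (5037 + 1679)) = √(-8998 + 6716) = √(-2282) = I*√2282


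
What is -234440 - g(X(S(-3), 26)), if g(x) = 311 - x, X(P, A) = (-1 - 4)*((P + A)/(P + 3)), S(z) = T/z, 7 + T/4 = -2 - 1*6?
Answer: -234761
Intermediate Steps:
T = -60 (T = -28 + 4*(-2 - 1*6) = -28 + 4*(-2 - 6) = -28 + 4*(-8) = -28 - 32 = -60)
S(z) = -60/z
X(P, A) = -5*(A + P)/(3 + P)
-234440 - g(X(S(-3), 26)) = -234440 - (311 - 5*(-1*26 - (-60)/(-3))/(3 - 60/(-3))) = -234440 - (311 - 5*(-26 - (-60)*(-1)/3)/(3 - 60*(-⅓))) = -234440 - (311 - 5*(-26 - 1*20)/(3 + 20)) = -234440 - (311 - 5*(-26 - 20)/23) = -234440 - (311 - 5*(-46)/23) = -234440 - (311 - 1*(-10)) = -234440 - (311 + 10) = -234440 - 1*321 = -234440 - 321 = -234761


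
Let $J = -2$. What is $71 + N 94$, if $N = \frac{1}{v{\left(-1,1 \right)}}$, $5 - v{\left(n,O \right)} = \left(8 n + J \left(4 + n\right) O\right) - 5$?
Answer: $\frac{899}{12} \approx 74.917$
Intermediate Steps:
$v{\left(n,O \right)} = 10 - 8 n - O \left(-8 - 2 n\right)$ ($v{\left(n,O \right)} = 5 - \left(\left(8 n + - 2 \left(4 + n\right) O\right) - 5\right) = 5 - \left(\left(8 n + \left(-8 - 2 n\right) O\right) - 5\right) = 5 - \left(\left(8 n + O \left(-8 - 2 n\right)\right) - 5\right) = 5 - \left(-5 + 8 n + O \left(-8 - 2 n\right)\right) = 10 - 8 n - O \left(-8 - 2 n\right)$)
$N = \frac{1}{24}$ ($N = \frac{1}{10 - -8 + 8 \cdot 1 + 2 \cdot 1 \left(-1\right)} = \frac{1}{10 + 8 + 8 - 2} = \frac{1}{24} \approx 0.041667$)
$71 + N 94 = 71 + \frac{1}{24} \cdot 94 = 71 + \frac{47}{12} = \frac{899}{12}$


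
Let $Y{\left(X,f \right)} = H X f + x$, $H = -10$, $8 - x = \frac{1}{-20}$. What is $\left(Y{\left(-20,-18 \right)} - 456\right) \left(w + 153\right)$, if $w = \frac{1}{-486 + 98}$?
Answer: $- \frac{4805969117}{7760} \approx -6.1933 \cdot 10^{5}$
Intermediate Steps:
$w = - \frac{1}{388}$ ($w = \frac{1}{-388} = - \frac{1}{388} \approx -0.0025773$)
$x = \frac{161}{20}$ ($x = 8 - \frac{1}{-20} = 8 - - \frac{1}{20} = 8 + \frac{1}{20} = \frac{161}{20} \approx 8.05$)
$Y{\left(X,f \right)} = \frac{161}{20} - 10 X f$ ($Y{\left(X,f \right)} = - 10 X f + \frac{161}{20} = \frac{161}{20} - 10 X f$)
$\left(Y{\left(-20,-18 \right)} - 456\right) \left(w + 153\right) = \left(\left(\frac{161}{20} - \left(-200\right) \left(-18\right)\right) - 456\right) \left(- \frac{1}{388} + 153\right) = \left(\left(\frac{161}{20} - 3600\right) - 456\right) \frac{59363}{388} = \left(- \frac{71839}{20} - 456\right) \frac{59363}{388} = \left(- \frac{80959}{20}\right) \frac{59363}{388} = - \frac{4805969117}{7760}$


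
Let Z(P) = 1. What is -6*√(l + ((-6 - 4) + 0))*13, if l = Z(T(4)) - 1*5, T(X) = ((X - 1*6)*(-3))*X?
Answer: -78*I*√14 ≈ -291.85*I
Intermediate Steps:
T(X) = X*(18 - 3*X) (T(X) = ((X - 6)*(-3))*X = ((-6 + X)*(-3))*X = (18 - 3*X)*X = X*(18 - 3*X))
l = -4 (l = 1 - 1*5 = 1 - 5 = -4)
-6*√(l + ((-6 - 4) + 0))*13 = -6*√(-4 + ((-6 - 4) + 0))*13 = -6*√(-4 + (-10 + 0))*13 = -6*√(-4 - 10)*13 = -6*I*√14*13 = -78*I*√14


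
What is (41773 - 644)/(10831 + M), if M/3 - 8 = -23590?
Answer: -41129/59915 ≈ -0.68646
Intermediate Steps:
M = -70746 (M = 24 + 3*(-23590) = 24 - 70770 = -70746)
(41773 - 644)/(10831 + M) = (41773 - 644)/(10831 - 70746) = 41129/(-59915) = 41129*(-1/59915) = -41129/59915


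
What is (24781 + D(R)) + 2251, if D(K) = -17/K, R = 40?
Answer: 1081263/40 ≈ 27032.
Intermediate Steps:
(24781 + D(R)) + 2251 = (24781 - 17/40) + 2251 = 991223/40 + 2251 = 1081263/40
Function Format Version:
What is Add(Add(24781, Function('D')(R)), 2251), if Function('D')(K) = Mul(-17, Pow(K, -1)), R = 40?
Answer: Rational(1081263, 40) ≈ 27032.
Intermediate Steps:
Add(Add(24781, Function('D')(R)), 2251) = Add(Add(24781, Mul(-17, Pow(40, -1))), 2251) = Add(Add(24781, Mul(-17, Rational(1, 40))), 2251) = Add(Add(24781, Rational(-17, 40)), 2251) = Add(Rational(991223, 40), 2251) = Rational(1081263, 40)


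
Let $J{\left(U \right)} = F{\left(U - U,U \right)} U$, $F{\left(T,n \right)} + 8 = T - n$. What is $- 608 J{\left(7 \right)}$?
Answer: $63840$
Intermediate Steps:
$F{\left(T,n \right)} = -8 + T - n$ ($F{\left(T,n \right)} = -8 + \left(T - n\right) = -8 + T - n$)
$J{\left(U \right)} = U \left(-8 - U\right)$ ($J{\left(U \right)} = \left(-8 + \left(U - U\right) - U\right) U = \left(-8 + 0 - U\right) U = \left(-8 - U\right) U = U \left(-8 - U\right)$)
$- 608 J{\left(7 \right)} = - 608 \left(\left(-1\right) 7 \left(8 + 7\right)\right) = - 608 \left(\left(-1\right) 7 \cdot 15\right) = \left(-608\right) \left(-105\right) = 63840$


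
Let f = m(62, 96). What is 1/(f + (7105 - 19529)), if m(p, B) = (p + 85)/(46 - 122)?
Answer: -76/944371 ≈ -8.0477e-5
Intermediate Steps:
m(p, B) = -85/76 - p/76 (m(p, B) = (85 + p)/(-76) = (85 + p)*(-1/76) = -85/76 - p/76)
f = -147/76 (f = -85/76 - 1/76*62 = -85/76 - 31/38 = -147/76 ≈ -1.9342)
1/(f + (7105 - 19529)) = 1/(-147/76 + (7105 - 19529)) = 1/(-147/76 - 12424) = 1/(-944371/76) = -76/944371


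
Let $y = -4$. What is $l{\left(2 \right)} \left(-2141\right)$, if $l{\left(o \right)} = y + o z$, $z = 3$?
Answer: $-4282$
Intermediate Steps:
$l{\left(o \right)} = -4 + 3 o$ ($l{\left(o \right)} = -4 + o 3 = -4 + 3 o$)
$l{\left(2 \right)} \left(-2141\right) = \left(-4 + 3 \cdot 2\right) \left(-2141\right) = \left(-4 + 6\right) \left(-2141\right) = 2 \left(-2141\right) = -4282$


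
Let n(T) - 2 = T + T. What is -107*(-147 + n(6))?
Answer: 14231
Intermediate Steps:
n(T) = 2 + 2*T (n(T) = 2 + (T + T) = 2 + 2*T)
-107*(-147 + n(6)) = -107*(-147 + (2 + 2*6)) = -107*(-147 + (2 + 12)) = -107*(-147 + 14) = -107*(-133) = 14231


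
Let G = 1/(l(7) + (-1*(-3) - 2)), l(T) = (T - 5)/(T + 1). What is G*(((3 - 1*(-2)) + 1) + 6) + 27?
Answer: 183/5 ≈ 36.600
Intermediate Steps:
l(T) = (-5 + T)/(1 + T)
G = ⅘ (G = 1/((-5 + 7)/(1 + 7) + (-1*(-3) - 2)) = 1/(2/8 + (3 - 2)) = 1/((⅛)*2 + 1) = 1/(¼ + 1) = 1/(5/4) = ⅘ ≈ 0.80000)
G*(((3 - 1*(-2)) + 1) + 6) + 27 = 4*(((3 - 1*(-2)) + 1) + 6)/5 + 27 = 4*(((3 + 2) + 1) + 6)/5 + 27 = 4*((5 + 1) + 6)/5 + 27 = 4*(6 + 6)/5 + 27 = (⅘)*12 + 27 = 48/5 + 27 = 183/5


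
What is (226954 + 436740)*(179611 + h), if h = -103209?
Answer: 50707548988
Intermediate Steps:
(226954 + 436740)*(179611 + h) = (226954 + 436740)*(179611 - 103209) = 663694*76402 = 50707548988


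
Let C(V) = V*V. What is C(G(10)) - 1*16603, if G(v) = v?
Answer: -16503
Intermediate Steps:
C(V) = V²
C(G(10)) - 1*16603 = 10² - 1*16603 = 100 - 16603 = -16503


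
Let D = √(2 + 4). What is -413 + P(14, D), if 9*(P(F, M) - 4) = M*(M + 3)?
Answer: -1225/3 + √6/3 ≈ -407.52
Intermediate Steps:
D = √6 ≈ 2.4495
P(F, M) = 4 + M*(3 + M)/9 (P(F, M) = 4 + (M*(M + 3))/9 = 4 + (M*(3 + M))/9 = 4 + M*(3 + M)/9)
-413 + P(14, D) = -413 + (4 + √6/3 + (√6)²/9) = -413 + (4 + √6/3 + (⅑)*6) = -413 + (4 + √6/3 + ⅔) = -413 + (14/3 + √6/3) = -1225/3 + √6/3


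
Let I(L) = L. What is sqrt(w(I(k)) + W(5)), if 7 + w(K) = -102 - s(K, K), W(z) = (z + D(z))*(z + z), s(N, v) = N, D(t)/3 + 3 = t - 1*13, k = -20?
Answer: 3*I*sqrt(41) ≈ 19.209*I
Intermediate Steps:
D(t) = -48 + 3*t (D(t) = -9 + 3*(t - 1*13) = -9 + 3*(t - 13) = -9 + 3*(-13 + t) = -9 + (-39 + 3*t) = -48 + 3*t)
W(z) = 2*z*(-48 + 4*z) (W(z) = (z + (-48 + 3*z))*(z + z) = (-48 + 4*z)*(2*z) = 2*z*(-48 + 4*z))
w(K) = -109 - K (w(K) = -7 + (-102 - K) = -109 - K)
sqrt(w(I(k)) + W(5)) = sqrt((-109 - 1*(-20)) + 8*5*(-12 + 5)) = sqrt((-109 + 20) + 8*5*(-7)) = sqrt(-89 - 280) = sqrt(-369) = 3*I*sqrt(41)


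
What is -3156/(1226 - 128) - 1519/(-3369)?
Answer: -166013/68503 ≈ -2.4234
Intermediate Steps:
-3156/(1226 - 128) - 1519/(-3369) = -3156/1098 - 1519*(-1/3369) = -3156*1/1098 + 1519/3369 = -526/183 + 1519/3369 = -166013/68503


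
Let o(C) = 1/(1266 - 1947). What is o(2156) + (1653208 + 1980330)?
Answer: 2474439377/681 ≈ 3.6335e+6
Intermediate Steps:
o(C) = -1/681 (o(C) = 1/(-681) = -1/681)
o(2156) + (1653208 + 1980330) = -1/681 + (1653208 + 1980330) = -1/681 + 3633538 = 2474439377/681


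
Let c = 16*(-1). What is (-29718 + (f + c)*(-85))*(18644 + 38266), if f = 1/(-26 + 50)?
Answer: -6456221345/4 ≈ -1.6141e+9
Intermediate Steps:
c = -16
f = 1/24 ≈ 0.041667
(-29718 + (f + c)*(-85))*(18644 + 38266) = (-29718 + (1/24 - 16)*(-85))*(18644 + 38266) = (-29718 - 383/24*(-85))*56910 = (-29718 + 32555/24)*56910 = -680677/24*56910 = -6456221345/4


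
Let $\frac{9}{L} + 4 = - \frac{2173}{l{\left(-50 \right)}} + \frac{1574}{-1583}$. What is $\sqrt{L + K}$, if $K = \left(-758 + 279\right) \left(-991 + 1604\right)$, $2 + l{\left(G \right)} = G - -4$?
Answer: $\frac{i \sqrt{2750070410738083331}}{3060371} \approx 541.87 i$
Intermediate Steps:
$l{\left(G \right)} = 2 + G$ ($l{\left(G \right)} = -2 + \left(G - -4\right) = -2 + \left(G + 4\right) = -2 + \left(4 + G\right) = 2 + G$)
$L = \frac{683856}{3060371}$ ($L = \frac{9}{-4 - \left(\frac{1574}{1583} + \frac{2173}{2 - 50}\right)} = \frac{9}{-4 - \left(\frac{1574}{1583} + \frac{2173}{-48}\right)} = \frac{9}{-4 - - \frac{3364307}{75984}} = \frac{9}{-4 + \left(\frac{2173}{48} - \frac{1574}{1583}\right)} = \frac{9}{-4 + \frac{3364307}{75984}} = \frac{9}{\frac{3060371}{75984}} = 9 \cdot \frac{75984}{3060371} = \frac{683856}{3060371} \approx 0.22346$)
$K = -293627$ ($K = \left(-479\right) 613 = -293627$)
$\sqrt{L + K} = \sqrt{\frac{683856}{3060371} - 293627} = \sqrt{- \frac{898606871761}{3060371}} = \frac{i \sqrt{2750070410738083331}}{3060371}$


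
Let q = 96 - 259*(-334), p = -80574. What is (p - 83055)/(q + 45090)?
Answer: -163629/131692 ≈ -1.2425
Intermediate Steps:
q = 86602 (q = 96 + 86506 = 86602)
(p - 83055)/(q + 45090) = (-80574 - 83055)/(86602 + 45090) = -163629/131692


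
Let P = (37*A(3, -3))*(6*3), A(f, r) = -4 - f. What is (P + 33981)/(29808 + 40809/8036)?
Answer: 78535828/79859299 ≈ 0.98343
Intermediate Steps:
P = -4662 (P = (37*(-4 - 1*3))*(6*3) = (37*(-4 - 3))*18 = (37*(-7))*18 = -259*18 = -4662)
(P + 33981)/(29808 + 40809/8036) = (-4662 + 33981)/(29808 + 40809/8036) = 29319/(29808 + 40809*(1/8036)) = 29319/(29808 + 40809/8036) = 29319/(239577897/8036) = 29319*(8036/239577897) = 78535828/79859299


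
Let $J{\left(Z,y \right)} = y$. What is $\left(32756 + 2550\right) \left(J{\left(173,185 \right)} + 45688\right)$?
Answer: $1619592138$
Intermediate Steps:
$\left(32756 + 2550\right) \left(J{\left(173,185 \right)} + 45688\right) = \left(32756 + 2550\right) \left(185 + 45688\right) = 35306 \cdot 45873 = 1619592138$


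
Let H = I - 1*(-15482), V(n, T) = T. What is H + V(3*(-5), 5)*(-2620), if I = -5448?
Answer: -3066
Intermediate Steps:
H = 10034 (H = -5448 - 1*(-15482) = -5448 + 15482 = 10034)
H + V(3*(-5), 5)*(-2620) = 10034 + 5*(-2620) = 10034 - 13100 = -3066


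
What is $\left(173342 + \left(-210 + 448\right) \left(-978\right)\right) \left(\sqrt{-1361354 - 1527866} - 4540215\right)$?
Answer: $269788655730 - 118844 i \sqrt{722305} \approx 2.6979 \cdot 10^{11} - 1.01 \cdot 10^{8} i$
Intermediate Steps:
$\left(173342 + \left(-210 + 448\right) \left(-978\right)\right) \left(\sqrt{-1361354 - 1527866} - 4540215\right) = \left(173342 + 238 \left(-978\right)\right) \left(\sqrt{-2889220} - 4540215\right) = \left(173342 - 232764\right) \left(2 i \sqrt{722305} - 4540215\right) = - 59422 \left(-4540215 + 2 i \sqrt{722305}\right) = 269788655730 - 118844 i \sqrt{722305}$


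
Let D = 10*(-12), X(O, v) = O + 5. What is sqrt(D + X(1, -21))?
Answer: I*sqrt(114) ≈ 10.677*I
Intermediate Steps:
X(O, v) = 5 + O
D = -120
sqrt(D + X(1, -21)) = sqrt(-120 + (5 + 1)) = sqrt(-120 + 6) = sqrt(-114) = I*sqrt(114)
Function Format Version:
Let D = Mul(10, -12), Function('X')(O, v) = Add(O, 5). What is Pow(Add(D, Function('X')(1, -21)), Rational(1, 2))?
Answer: Mul(I, Pow(114, Rational(1, 2))) ≈ Mul(10.677, I)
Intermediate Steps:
Function('X')(O, v) = Add(5, O)
D = -120
Pow(Add(D, Function('X')(1, -21)), Rational(1, 2)) = Pow(Add(-120, Add(5, 1)), Rational(1, 2)) = Pow(Add(-120, 6), Rational(1, 2)) = Pow(-114, Rational(1, 2)) = Mul(I, Pow(114, Rational(1, 2)))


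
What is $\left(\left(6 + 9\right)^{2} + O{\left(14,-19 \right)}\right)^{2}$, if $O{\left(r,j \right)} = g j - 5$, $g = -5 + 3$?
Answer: $66564$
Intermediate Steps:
$g = -2$
$O{\left(r,j \right)} = -5 - 2 j$ ($O{\left(r,j \right)} = - 2 j - 5 = -5 - 2 j$)
$\left(\left(6 + 9\right)^{2} + O{\left(14,-19 \right)}\right)^{2} = \left(\left(6 + 9\right)^{2} - -33\right)^{2} = \left(15^{2} + \left(-5 + 38\right)\right)^{2} = \left(225 + 33\right)^{2} = 258^{2} = 66564$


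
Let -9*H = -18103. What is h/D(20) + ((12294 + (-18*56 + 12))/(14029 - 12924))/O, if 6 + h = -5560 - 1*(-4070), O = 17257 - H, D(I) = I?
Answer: -5670426829/75808525 ≈ -74.799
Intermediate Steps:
H = 18103/9 (H = -1/9*(-18103) = 18103/9 ≈ 2011.4)
O = 137210/9 (O = 17257 - 1*18103/9 = 17257 - 18103/9 = 137210/9 ≈ 15246.)
h = -1496 (h = -6 + (-5560 - 1*(-4070)) = -6 + (-5560 + 4070) = -6 - 1490 = -1496)
h/D(20) + ((12294 + (-18*56 + 12))/(14029 - 12924))/O = -1496/20 + ((12294 + (-18*56 + 12))/(14029 - 12924))/(137210/9) = -1496*1/20 + ((12294 + (-1008 + 12))/1105)*(9/137210) = -374/5 + ((12294 - 996)*(1/1105))*(9/137210) = -374/5 + (11298*(1/1105))*(9/137210) = -374/5 + (11298/1105)*(9/137210) = -374/5 + 50841/75808525 = -5670426829/75808525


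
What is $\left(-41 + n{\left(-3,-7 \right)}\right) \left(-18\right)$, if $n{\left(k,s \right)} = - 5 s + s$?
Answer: $234$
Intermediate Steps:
$n{\left(k,s \right)} = - 4 s$
$\left(-41 + n{\left(-3,-7 \right)}\right) \left(-18\right) = \left(-41 - -28\right) \left(-18\right) = \left(-41 + 28\right) \left(-18\right) = \left(-13\right) \left(-18\right) = 234$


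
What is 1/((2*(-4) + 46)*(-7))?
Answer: -1/266 ≈ -0.0037594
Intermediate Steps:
1/((2*(-4) + 46)*(-7)) = 1/((-8 + 46)*(-7)) = 1/(38*(-7)) = 1/(-266) = -1/266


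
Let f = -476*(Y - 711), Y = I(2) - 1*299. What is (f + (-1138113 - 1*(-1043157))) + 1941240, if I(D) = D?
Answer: 2326092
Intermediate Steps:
Y = -297 (Y = 2 - 1*299 = 2 - 299 = -297)
f = 479808 (f = -476*(-297 - 711) = -476*(-1008) = 479808)
(f + (-1138113 - 1*(-1043157))) + 1941240 = (479808 + (-1138113 - 1*(-1043157))) + 1941240 = (479808 + (-1138113 + 1043157)) + 1941240 = (479808 - 94956) + 1941240 = 384852 + 1941240 = 2326092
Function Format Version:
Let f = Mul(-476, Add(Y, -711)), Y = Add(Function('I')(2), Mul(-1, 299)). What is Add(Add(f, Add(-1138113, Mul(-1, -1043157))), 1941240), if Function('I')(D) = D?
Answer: 2326092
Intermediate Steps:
Y = -297 (Y = Add(2, Mul(-1, 299)) = Add(2, -299) = -297)
f = 479808 (f = Mul(-476, Add(-297, -711)) = Mul(-476, -1008) = 479808)
Add(Add(f, Add(-1138113, Mul(-1, -1043157))), 1941240) = Add(Add(479808, Add(-1138113, Mul(-1, -1043157))), 1941240) = Add(Add(479808, Add(-1138113, 1043157)), 1941240) = Add(Add(479808, -94956), 1941240) = Add(384852, 1941240) = 2326092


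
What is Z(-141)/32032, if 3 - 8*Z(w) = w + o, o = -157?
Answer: 43/36608 ≈ 0.0011746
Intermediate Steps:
Z(w) = 20 - w/8 (Z(w) = 3/8 - (w - 157)/8 = 3/8 - (-157 + w)/8 = 3/8 + (157/8 - w/8) = 20 - w/8)
Z(-141)/32032 = (20 - 1/8*(-141))/32032 = (20 + 141/8)*(1/32032) = (301/8)*(1/32032) = 43/36608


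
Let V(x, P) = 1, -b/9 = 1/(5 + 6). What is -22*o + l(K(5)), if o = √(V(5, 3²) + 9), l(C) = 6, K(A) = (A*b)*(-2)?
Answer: 6 - 22*√10 ≈ -63.570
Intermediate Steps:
b = -9/11 (b = -9/(5 + 6) = -9/11 ≈ -0.81818)
K(A) = 18*A/11 (K(A) = (A*(-9/11))*(-2) = -9*A/11*(-2) = 18*A/11)
o = √10 (o = √(1 + 9) = √10 ≈ 3.1623)
-22*o + l(K(5)) = -22*√10 + 6 = 6 - 22*√10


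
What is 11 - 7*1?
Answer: 4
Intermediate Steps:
11 - 7*1 = 11 - 7 = 4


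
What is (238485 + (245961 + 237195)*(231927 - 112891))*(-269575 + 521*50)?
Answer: -14005901080496025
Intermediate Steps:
(238485 + (245961 + 237195)*(231927 - 112891))*(-269575 + 521*50) = (238485 + 483156*119036)*(-269575 + 26050) = (238485 + 57512957616)*(-243525) = 57513196101*(-243525) = -14005901080496025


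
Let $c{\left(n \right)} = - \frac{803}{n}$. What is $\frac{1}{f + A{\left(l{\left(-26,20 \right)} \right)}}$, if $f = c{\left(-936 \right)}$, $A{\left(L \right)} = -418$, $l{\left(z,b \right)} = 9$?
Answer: $- \frac{936}{390445} \approx -0.0023973$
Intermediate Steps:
$f = \frac{803}{936}$ ($f = - \frac{803}{-936} = \left(-803\right) \left(- \frac{1}{936}\right) = \frac{803}{936} \approx 0.85791$)
$\frac{1}{f + A{\left(l{\left(-26,20 \right)} \right)}} = \frac{1}{\frac{803}{936} - 418} = \frac{1}{- \frac{390445}{936}} = - \frac{936}{390445}$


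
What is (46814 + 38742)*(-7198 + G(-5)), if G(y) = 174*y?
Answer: -690265808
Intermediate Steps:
(46814 + 38742)*(-7198 + G(-5)) = (46814 + 38742)*(-7198 + 174*(-5)) = 85556*(-7198 - 870) = 85556*(-8068) = -690265808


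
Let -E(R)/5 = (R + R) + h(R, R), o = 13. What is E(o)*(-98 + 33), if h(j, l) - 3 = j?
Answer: 13650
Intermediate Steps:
h(j, l) = 3 + j
E(R) = -15 - 15*R (E(R) = -5*((R + R) + (3 + R)) = -5*(2*R + (3 + R)) = -5*(3 + 3*R) = -15 - 15*R)
E(o)*(-98 + 33) = (-15 - 15*13)*(-98 + 33) = (-15 - 195)*(-65) = -210*(-65) = 13650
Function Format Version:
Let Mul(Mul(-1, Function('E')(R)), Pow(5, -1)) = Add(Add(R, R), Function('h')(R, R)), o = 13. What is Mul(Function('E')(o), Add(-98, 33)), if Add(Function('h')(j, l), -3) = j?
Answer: 13650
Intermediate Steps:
Function('h')(j, l) = Add(3, j)
Function('E')(R) = Add(-15, Mul(-15, R)) (Function('E')(R) = Mul(-5, Add(Add(R, R), Add(3, R))) = Mul(-5, Add(Mul(2, R), Add(3, R))) = Mul(-5, Add(3, Mul(3, R))) = Add(-15, Mul(-15, R)))
Mul(Function('E')(o), Add(-98, 33)) = Mul(Add(-15, Mul(-15, 13)), Add(-98, 33)) = Mul(Add(-15, -195), -65) = Mul(-210, -65) = 13650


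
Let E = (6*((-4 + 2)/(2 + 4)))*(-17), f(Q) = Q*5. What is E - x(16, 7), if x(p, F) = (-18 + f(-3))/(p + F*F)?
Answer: 2243/65 ≈ 34.508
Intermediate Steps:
f(Q) = 5*Q
x(p, F) = -33/(p + F²) (x(p, F) = (-18 + 5*(-3))/(p + F*F) = (-18 - 15)/(p + F²) = -33/(p + F²))
E = 34 (E = (6*(-2/6))*(-17) = (6*(-2*⅙))*(-17) = (6*(-⅓))*(-17) = -2*(-17) = 34)
E - x(16, 7) = 34 - (-33)/(16 + 7²) = 34 - (-33)/(16 + 49) = 34 - (-33)/65 = 34 - 1*(-33/65) = 34 + 33/65 = 2243/65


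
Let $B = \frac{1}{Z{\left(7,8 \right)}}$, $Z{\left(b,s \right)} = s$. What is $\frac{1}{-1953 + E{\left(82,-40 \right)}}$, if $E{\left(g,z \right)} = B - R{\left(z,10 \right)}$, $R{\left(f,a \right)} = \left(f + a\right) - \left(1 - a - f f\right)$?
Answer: $- \frac{8}{28255} \approx -0.00028314$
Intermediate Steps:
$R{\left(f,a \right)} = -1 + f + f^{2} + 2 a$ ($R{\left(f,a \right)} = \left(a + f\right) - \left(1 - a - f^{2}\right) = \left(a + f\right) + \left(-1 + a + f^{2}\right) = -1 + f + f^{2} + 2 a$)
$B = \frac{1}{8} \approx 0.125$
$E{\left(g,z \right)} = - \frac{151}{8} - z - z^{2}$ ($E{\left(g,z \right)} = \frac{1}{8} - \left(-1 + z + z^{2} + 2 \cdot 10\right) = \frac{1}{8} - \left(-1 + z + z^{2} + 20\right) = \frac{1}{8} - \left(19 + z + z^{2}\right) = - \frac{151}{8} - z - z^{2}$)
$\frac{1}{-1953 + E{\left(82,-40 \right)}} = \frac{1}{-1953 - \frac{12631}{8}} = \frac{1}{- \frac{28255}{8}} = - \frac{8}{28255}$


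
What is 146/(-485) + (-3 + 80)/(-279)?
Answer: -78079/135315 ≈ -0.57702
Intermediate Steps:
146/(-485) + (-3 + 80)/(-279) = 146*(-1/485) + 77*(-1/279) = -146/485 - 77/279 = -78079/135315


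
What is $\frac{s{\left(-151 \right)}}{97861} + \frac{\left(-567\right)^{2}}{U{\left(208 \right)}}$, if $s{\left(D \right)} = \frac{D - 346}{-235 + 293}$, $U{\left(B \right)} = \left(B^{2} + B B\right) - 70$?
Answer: $\frac{456177165514}{122682561901} \approx 3.7184$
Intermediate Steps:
$U{\left(B \right)} = -70 + 2 B^{2}$ ($U{\left(B \right)} = \left(B^{2} + B^{2}\right) - 70 = 2 B^{2} - 70 = -70 + 2 B^{2}$)
$s{\left(D \right)} = - \frac{173}{29} + \frac{D}{58}$ ($s{\left(D \right)} = \frac{-346 + D}{58} = \left(-346 + D\right) \frac{1}{58} = - \frac{173}{29} + \frac{D}{58}$)
$\frac{s{\left(-151 \right)}}{97861} + \frac{\left(-567\right)^{2}}{U{\left(208 \right)}} = \frac{- \frac{173}{29} + \frac{1}{58} \left(-151\right)}{97861} + \frac{\left(-567\right)^{2}}{-70 + 2 \cdot 208^{2}} = \left(- \frac{173}{29} - \frac{151}{58}\right) \frac{1}{97861} + \frac{321489}{-70 + 2 \cdot 43264} = \left(- \frac{497}{58}\right) \frac{1}{97861} + \frac{321489}{-70 + 86528} = - \frac{497}{5675938} + \frac{321489}{86458} = \frac{456177165514}{122682561901}$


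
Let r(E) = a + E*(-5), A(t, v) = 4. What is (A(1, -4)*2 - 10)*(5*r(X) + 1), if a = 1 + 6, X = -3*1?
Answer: -222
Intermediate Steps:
X = -3
a = 7
r(E) = 7 - 5*E (r(E) = 7 + E*(-5) = 7 - 5*E)
(A(1, -4)*2 - 10)*(5*r(X) + 1) = (4*2 - 10)*(5*(7 - 5*(-3)) + 1) = (8 - 10)*(5*(7 + 15) + 1) = -2*(5*22 + 1) = -2*(110 + 1) = -2*111 = -222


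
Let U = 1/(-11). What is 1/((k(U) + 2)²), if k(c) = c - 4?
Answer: 121/529 ≈ 0.22873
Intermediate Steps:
U = -1/11 ≈ -0.090909
k(c) = -4 + c
1/((k(U) + 2)²) = 1/(((-4 - 1/11) + 2)²) = 1/((-45/11 + 2)²) = 1/((-23/11)²) = 1/(529/121) = 121/529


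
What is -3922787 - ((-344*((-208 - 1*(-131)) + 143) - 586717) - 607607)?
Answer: -2705759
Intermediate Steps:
-3922787 - ((-344*((-208 - 1*(-131)) + 143) - 586717) - 607607) = -3922787 - ((-344*((-208 + 131) + 143) - 586717) - 607607) = -3922787 - ((-344*(-77 + 143) - 586717) - 607607) = -3922787 - ((-344*66 - 586717) - 607607) = -3922787 - ((-22704 - 586717) - 607607) = -3922787 - (-609421 - 607607) = -3922787 - 1*(-1217028) = -3922787 + 1217028 = -2705759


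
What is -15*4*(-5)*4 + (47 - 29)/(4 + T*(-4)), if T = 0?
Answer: 2409/2 ≈ 1204.5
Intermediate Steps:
-15*4*(-5)*4 + (47 - 29)/(4 + T*(-4)) = -15*4*(-5)*4 + (47 - 29)/(4 + 0*(-4)) = -(-300)*4 + 18/(4 + 0) = -15*(-80) + 18/4 = 1200 + 18*(1/4) = 1200 + 9/2 = 2409/2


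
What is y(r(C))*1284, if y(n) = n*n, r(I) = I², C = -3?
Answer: 104004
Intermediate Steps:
y(n) = n²
y(r(C))*1284 = ((-3)²)²*1284 = 9²*1284 = 81*1284 = 104004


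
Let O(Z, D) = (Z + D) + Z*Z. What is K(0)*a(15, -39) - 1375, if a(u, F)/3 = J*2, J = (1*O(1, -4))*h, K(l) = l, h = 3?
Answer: -1375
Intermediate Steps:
O(Z, D) = D + Z + Z² (O(Z, D) = (D + Z) + Z² = D + Z + Z²)
J = -6 (J = (1*(-4 + 1 + 1²))*3 = (1*(-4 + 1 + 1))*3 = (1*(-2))*3 = -2*3 = -6)
a(u, F) = -36 (a(u, F) = 3*(-6*2) = 3*(-12) = -36)
K(0)*a(15, -39) - 1375 = 0*(-36) - 1375 = 0 - 1375 = -1375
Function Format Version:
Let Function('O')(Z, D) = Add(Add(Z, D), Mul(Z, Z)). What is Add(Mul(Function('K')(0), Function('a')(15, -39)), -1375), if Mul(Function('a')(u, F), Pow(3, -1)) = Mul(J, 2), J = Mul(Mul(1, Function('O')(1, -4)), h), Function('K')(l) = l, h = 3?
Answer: -1375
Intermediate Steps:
Function('O')(Z, D) = Add(D, Z, Pow(Z, 2)) (Function('O')(Z, D) = Add(Add(D, Z), Pow(Z, 2)) = Add(D, Z, Pow(Z, 2)))
J = -6 (J = Mul(Mul(1, Add(-4, 1, Pow(1, 2))), 3) = Mul(Mul(1, Add(-4, 1, 1)), 3) = Mul(Mul(1, -2), 3) = Mul(-2, 3) = -6)
Function('a')(u, F) = -36 (Function('a')(u, F) = Mul(3, Mul(-6, 2)) = Mul(3, -12) = -36)
Add(Mul(Function('K')(0), Function('a')(15, -39)), -1375) = Add(Mul(0, -36), -1375) = Add(0, -1375) = -1375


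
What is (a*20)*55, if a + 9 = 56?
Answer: 51700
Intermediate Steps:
a = 47 (a = -9 + 56 = 47)
(a*20)*55 = (47*20)*55 = 940*55 = 51700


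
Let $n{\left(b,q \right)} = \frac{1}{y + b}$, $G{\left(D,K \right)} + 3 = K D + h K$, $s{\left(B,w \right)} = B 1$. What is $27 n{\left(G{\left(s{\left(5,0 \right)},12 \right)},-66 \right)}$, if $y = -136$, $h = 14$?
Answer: $\frac{27}{89} \approx 0.30337$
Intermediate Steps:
$s{\left(B,w \right)} = B$
$G{\left(D,K \right)} = -3 + 14 K + D K$ ($G{\left(D,K \right)} = -3 + \left(K D + 14 K\right) = -3 + \left(D K + 14 K\right) = -3 + \left(14 K + D K\right) = -3 + 14 K + D K$)
$n{\left(b,q \right)} = \frac{1}{-136 + b}$
$27 n{\left(G{\left(s{\left(5,0 \right)},12 \right)},-66 \right)} = \frac{27}{-136 + \left(-3 + 14 \cdot 12 + 5 \cdot 12\right)} = \frac{27}{-136 + \left(-3 + 168 + 60\right)} = \frac{27}{-136 + 225} = \frac{27}{89}$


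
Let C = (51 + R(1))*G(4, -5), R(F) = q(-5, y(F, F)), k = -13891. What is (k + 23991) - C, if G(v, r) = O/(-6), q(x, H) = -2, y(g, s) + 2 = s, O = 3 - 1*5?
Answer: 30251/3 ≈ 10084.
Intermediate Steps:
O = -2 (O = 3 - 5 = -2)
y(g, s) = -2 + s
R(F) = -2
G(v, r) = ⅓ (G(v, r) = -2/(-6) = -2*(-⅙) = ⅓)
C = 49/3 (C = (51 - 2)*(⅓) = 49*(⅓) = 49/3 ≈ 16.333)
(k + 23991) - C = (-13891 + 23991) - 1*49/3 = 10100 - 49/3 = 30251/3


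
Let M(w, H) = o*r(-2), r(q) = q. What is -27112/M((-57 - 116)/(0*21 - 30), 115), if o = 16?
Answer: 3389/4 ≈ 847.25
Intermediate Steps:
M(w, H) = -32 (M(w, H) = 16*(-2) = -32)
-27112/M((-57 - 116)/(0*21 - 30), 115) = -27112/(-32) = -27112*(-1/32) = 3389/4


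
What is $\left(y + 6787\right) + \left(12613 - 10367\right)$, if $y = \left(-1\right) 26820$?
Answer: $-17787$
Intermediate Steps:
$y = -26820$
$\left(y + 6787\right) + \left(12613 - 10367\right) = \left(-26820 + 6787\right) + \left(12613 - 10367\right) = -20033 + 2246 = -17787$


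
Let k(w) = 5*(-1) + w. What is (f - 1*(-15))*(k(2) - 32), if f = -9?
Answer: -210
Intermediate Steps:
k(w) = -5 + w
(f - 1*(-15))*(k(2) - 32) = (-9 - 1*(-15))*((-5 + 2) - 32) = (-9 + 15)*(-3 - 32) = 6*(-35) = -210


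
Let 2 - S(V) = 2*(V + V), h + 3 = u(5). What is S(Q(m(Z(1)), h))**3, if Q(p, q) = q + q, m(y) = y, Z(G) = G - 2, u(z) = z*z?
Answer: -5268024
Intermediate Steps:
u(z) = z**2
h = 22 (h = -3 + 5**2 = -3 + 25 = 22)
Z(G) = -2 + G
Q(p, q) = 2*q
S(V) = 2 - 4*V (S(V) = 2 - 2*(V + V) = 2 - 2*2*V = 2 - 4*V)
S(Q(m(Z(1)), h))**3 = (2 - 8*22)**3 = (2 - 4*44)**3 = (2 - 176)**3 = (-174)**3 = -5268024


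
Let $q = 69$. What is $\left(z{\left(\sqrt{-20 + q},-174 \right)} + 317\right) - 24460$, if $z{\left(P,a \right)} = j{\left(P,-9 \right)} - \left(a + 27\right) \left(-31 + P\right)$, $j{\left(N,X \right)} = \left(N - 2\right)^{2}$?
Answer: $-27646$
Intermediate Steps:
$j{\left(N,X \right)} = \left(-2 + N\right)^{2}$
$z{\left(P,a \right)} = \left(-2 + P\right)^{2} - \left(-31 + P\right) \left(27 + a\right)$ ($z{\left(P,a \right)} = \left(-2 + P\right)^{2} - \left(a + 27\right) \left(-31 + P\right) = \left(-2 + P\right)^{2} - \left(27 + a\right) \left(-31 + P\right) = \left(-2 + P\right)^{2} - \left(-31 + P\right) \left(27 + a\right)$)
$\left(z{\left(\sqrt{-20 + q},-174 \right)} + 317\right) - 24460 = \left(\left(841 + \left(\sqrt{-20 + 69}\right)^{2} - 31 \sqrt{-20 + 69} + 31 \left(-174\right) - \sqrt{-20 + 69} \left(-174\right)\right) + 317\right) - 24460 = \left(\left(841 + \left(\sqrt{49}\right)^{2} - 31 \sqrt{49} - 5394 - \sqrt{49} \left(-174\right)\right) + 317\right) - 24460 = \left(\left(841 + 7^{2} - 217 - 5394 - 7 \left(-174\right)\right) + 317\right) - 24460 = \left(\left(841 + 49 - 217 - 5394 + 1218\right) + 317\right) - 24460 = \left(-3503 + 317\right) - 24460 = -3186 - 24460 = -27646$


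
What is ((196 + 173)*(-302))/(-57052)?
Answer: 55719/28526 ≈ 1.9533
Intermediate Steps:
((196 + 173)*(-302))/(-57052) = (369*(-302))*(-1/57052) = -111438*(-1/57052) = 55719/28526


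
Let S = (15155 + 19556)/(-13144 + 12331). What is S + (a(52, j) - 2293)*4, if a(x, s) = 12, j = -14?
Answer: -7452523/813 ≈ -9166.7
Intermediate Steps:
S = -34711/813 (S = 34711/(-813) = 34711*(-1/813) = -34711/813 ≈ -42.695)
S + (a(52, j) - 2293)*4 = -34711/813 + (12 - 2293)*4 = -34711/813 - 2281*4 = -34711/813 - 9124 = -7452523/813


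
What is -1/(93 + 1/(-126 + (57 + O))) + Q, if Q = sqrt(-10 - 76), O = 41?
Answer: -28/2603 + I*sqrt(86) ≈ -0.010757 + 9.2736*I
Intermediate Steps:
Q = I*sqrt(86) (Q = sqrt(-86) = I*sqrt(86) ≈ 9.2736*I)
-1/(93 + 1/(-126 + (57 + O))) + Q = -1/(93 + 1/(-126 + (57 + 41))) + I*sqrt(86) = -1/(93 + 1/(-126 + 98)) + I*sqrt(86) = -1/(93 + 1/(-28)) + I*sqrt(86) = -1/(93 - 1/28) + I*sqrt(86) = -1/(2603/28) + I*sqrt(86) = (28/2603)*(-1) + I*sqrt(86) = -28/2603 + I*sqrt(86)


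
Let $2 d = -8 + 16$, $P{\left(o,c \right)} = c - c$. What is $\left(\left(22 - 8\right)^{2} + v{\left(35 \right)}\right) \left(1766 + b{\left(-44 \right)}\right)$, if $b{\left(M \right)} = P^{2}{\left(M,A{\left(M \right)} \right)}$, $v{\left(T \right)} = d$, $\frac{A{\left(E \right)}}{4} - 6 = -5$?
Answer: $353200$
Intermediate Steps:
$A{\left(E \right)} = 4$ ($A{\left(E \right)} = 24 + 4 \left(-5\right) = 24 - 20 = 4$)
$P{\left(o,c \right)} = 0$
$d = 4$ ($d = \frac{-8 + 16}{2} = \frac{1}{2} \cdot 8 = 4$)
$v{\left(T \right)} = 4$
$b{\left(M \right)} = 0$ ($b{\left(M \right)} = 0^{2} = 0$)
$\left(\left(22 - 8\right)^{2} + v{\left(35 \right)}\right) \left(1766 + b{\left(-44 \right)}\right) = \left(\left(22 - 8\right)^{2} + 4\right) \left(1766 + 0\right) = \left(14^{2} + 4\right) 1766 = \left(196 + 4\right) 1766 = 200 \cdot 1766 = 353200$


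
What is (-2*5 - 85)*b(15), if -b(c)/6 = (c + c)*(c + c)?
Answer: 513000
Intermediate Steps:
b(c) = -24*c² (b(c) = -6*(c + c)*(c + c) = -6*2*c*2*c = -24*c²)
(-2*5 - 85)*b(15) = (-2*5 - 85)*(-24*15²) = (-10 - 85)*(-24*225) = -95*(-5400) = 513000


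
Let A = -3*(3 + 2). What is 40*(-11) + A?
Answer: -455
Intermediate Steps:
A = -15 (A = -3*5 = -15)
40*(-11) + A = 40*(-11) - 15 = -440 - 15 = -455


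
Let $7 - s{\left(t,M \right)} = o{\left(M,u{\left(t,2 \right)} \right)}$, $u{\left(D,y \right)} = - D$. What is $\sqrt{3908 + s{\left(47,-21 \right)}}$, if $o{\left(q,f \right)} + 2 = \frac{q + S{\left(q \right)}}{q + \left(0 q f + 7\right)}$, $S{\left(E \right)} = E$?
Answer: $\sqrt{3914} \approx 62.562$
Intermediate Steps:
$o{\left(q,f \right)} = -2 + \frac{2 q}{7 + q}$ ($o{\left(q,f \right)} = -2 + \frac{q + q}{q + \left(0 q f + 7\right)} = -2 + \frac{2 q}{q + \left(0 f + 7\right)} = -2 + \frac{2 q}{q + \left(0 + 7\right)} = -2 + \frac{2 q}{q + 7} = -2 + \frac{2 q}{7 + q}$)
$s{\left(t,M \right)} = 7 + \frac{14}{7 + M}$ ($s{\left(t,M \right)} = 7 - - \frac{14}{7 + M} = 7 + \frac{14}{7 + M}$)
$\sqrt{3908 + s{\left(47,-21 \right)}} = \sqrt{3908 + \frac{7 \left(9 - 21\right)}{7 - 21}} = \sqrt{3908 + 7 \frac{1}{-14} \left(-12\right)} = \sqrt{3908 + 7 \left(- \frac{1}{14}\right) \left(-12\right)} = \sqrt{3908 + 6} = \sqrt{3914}$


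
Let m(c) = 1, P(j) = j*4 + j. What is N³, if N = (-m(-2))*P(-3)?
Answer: 3375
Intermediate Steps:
P(j) = 5*j (P(j) = 4*j + j = 5*j)
N = 15 (N = (-1*1)*(5*(-3)) = -1*(-15) = 15)
N³ = 15³ = 3375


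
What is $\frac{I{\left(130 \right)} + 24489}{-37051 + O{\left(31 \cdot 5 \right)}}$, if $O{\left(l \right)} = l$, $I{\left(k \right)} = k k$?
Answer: $- \frac{41389}{36896} \approx -1.1218$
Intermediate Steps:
$I{\left(k \right)} = k^{2}$
$\frac{I{\left(130 \right)} + 24489}{-37051 + O{\left(31 \cdot 5 \right)}} = \frac{130^{2} + 24489}{-37051 + 31 \cdot 5} = \frac{16900 + 24489}{-37051 + 155} = \frac{41389}{-36896} = 41389 \left(- \frac{1}{36896}\right) = - \frac{41389}{36896}$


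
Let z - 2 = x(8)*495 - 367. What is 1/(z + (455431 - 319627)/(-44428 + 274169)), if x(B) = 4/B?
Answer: -459482/53717527 ≈ -0.0085537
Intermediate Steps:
z = -235/2 (z = 2 + ((4/8)*495 - 367) = 2 + ((4*(⅛))*495 - 367) = 2 + ((½)*495 - 367) = 2 + (495/2 - 367) = 2 - 239/2 = -235/2 ≈ -117.50)
1/(z + (455431 - 319627)/(-44428 + 274169)) = 1/(-235/2 + (455431 - 319627)/(-44428 + 274169)) = 1/(-235/2 + 135804/229741) = 1/(-53717527/459482) = -459482/53717527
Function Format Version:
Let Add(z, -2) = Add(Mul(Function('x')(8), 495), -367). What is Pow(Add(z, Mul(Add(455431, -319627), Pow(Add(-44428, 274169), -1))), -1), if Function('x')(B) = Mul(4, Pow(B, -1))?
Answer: Rational(-459482, 53717527) ≈ -0.0085537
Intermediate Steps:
z = Rational(-235, 2) (z = Add(2, Add(Mul(Mul(4, Pow(8, -1)), 495), -367)) = Add(2, Add(Mul(Mul(4, Rational(1, 8)), 495), -367)) = Add(2, Add(Mul(Rational(1, 2), 495), -367)) = Add(2, Add(Rational(495, 2), -367)) = Add(2, Rational(-239, 2)) = Rational(-235, 2) ≈ -117.50)
Pow(Add(z, Mul(Add(455431, -319627), Pow(Add(-44428, 274169), -1))), -1) = Pow(Add(Rational(-235, 2), Mul(Add(455431, -319627), Pow(Add(-44428, 274169), -1))), -1) = Pow(Add(Rational(-235, 2), Mul(135804, Pow(229741, -1))), -1) = Pow(Add(Rational(-235, 2), Mul(135804, Rational(1, 229741))), -1) = Pow(Add(Rational(-235, 2), Rational(135804, 229741)), -1) = Pow(Rational(-53717527, 459482), -1) = Rational(-459482, 53717527)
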